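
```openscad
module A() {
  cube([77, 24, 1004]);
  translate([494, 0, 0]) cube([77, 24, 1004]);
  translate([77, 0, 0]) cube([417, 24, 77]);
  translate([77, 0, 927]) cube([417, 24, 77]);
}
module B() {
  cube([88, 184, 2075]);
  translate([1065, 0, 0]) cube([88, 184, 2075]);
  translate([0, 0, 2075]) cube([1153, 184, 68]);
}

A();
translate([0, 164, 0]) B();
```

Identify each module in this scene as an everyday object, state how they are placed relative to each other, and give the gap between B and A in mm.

A is a picture frame. B is a door frame. The door frame is on the floor beside the picture frame on its +y side. The gap between the door frame and the picture frame is 140 mm.

The door frame's nearest face is 140 mm from the picture frame's +y face.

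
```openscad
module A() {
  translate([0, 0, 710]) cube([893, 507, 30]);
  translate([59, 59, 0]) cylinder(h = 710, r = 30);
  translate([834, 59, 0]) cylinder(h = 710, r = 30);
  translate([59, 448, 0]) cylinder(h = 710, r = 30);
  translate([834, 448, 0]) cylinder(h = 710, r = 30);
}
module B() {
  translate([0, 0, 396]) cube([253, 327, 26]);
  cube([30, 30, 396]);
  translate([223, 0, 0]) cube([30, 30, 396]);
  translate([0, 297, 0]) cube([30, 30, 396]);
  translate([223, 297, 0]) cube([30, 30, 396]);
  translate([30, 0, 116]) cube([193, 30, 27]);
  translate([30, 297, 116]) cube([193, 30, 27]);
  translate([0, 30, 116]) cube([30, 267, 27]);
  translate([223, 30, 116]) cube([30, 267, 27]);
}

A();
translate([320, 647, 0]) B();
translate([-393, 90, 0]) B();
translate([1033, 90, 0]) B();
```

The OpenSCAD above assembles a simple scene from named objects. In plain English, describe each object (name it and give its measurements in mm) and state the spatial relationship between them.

A is a rectangular dining table. The top is 893×507×30 mm with its upper surface at z = 740 mm. It stands on four round legs of 60 mm diameter, each leg's bounding box inset 29 mm from the nearest pair of top edges, running from the floor to the underside of the top.

B is a four-legged stool. The seat is a 253×327×26 mm slab whose top surface is at z = 422 mm; four square legs, each 30×30 mm in cross-section, run from the floor (z = 0) to the underside of the seat, each flush with a corner of the seat. Four stretchers, 30 mm wide and 27 mm tall, connect adjacent legs with their undersides at z = 116 mm, each running between the inner faces of the legs it joins and aligned with the legs' outer faces on the other axis.

Three stools sit around the table at the +y, −x, +x sides.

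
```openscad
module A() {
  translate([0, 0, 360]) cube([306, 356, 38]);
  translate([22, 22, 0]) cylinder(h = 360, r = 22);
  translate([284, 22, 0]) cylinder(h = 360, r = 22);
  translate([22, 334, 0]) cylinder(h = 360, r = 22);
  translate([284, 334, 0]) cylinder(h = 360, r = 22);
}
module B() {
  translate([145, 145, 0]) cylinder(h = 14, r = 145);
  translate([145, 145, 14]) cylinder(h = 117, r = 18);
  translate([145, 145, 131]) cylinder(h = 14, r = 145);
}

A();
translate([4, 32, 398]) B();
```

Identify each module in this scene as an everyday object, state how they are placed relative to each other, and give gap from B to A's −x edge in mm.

A is a stool. B is a spool. The spool is on top of the stool. The gap from the spool to the stool's −x edge is 4 mm.

The spool's min-x is at 4; the stool's min-x is 0; gap = 4 mm.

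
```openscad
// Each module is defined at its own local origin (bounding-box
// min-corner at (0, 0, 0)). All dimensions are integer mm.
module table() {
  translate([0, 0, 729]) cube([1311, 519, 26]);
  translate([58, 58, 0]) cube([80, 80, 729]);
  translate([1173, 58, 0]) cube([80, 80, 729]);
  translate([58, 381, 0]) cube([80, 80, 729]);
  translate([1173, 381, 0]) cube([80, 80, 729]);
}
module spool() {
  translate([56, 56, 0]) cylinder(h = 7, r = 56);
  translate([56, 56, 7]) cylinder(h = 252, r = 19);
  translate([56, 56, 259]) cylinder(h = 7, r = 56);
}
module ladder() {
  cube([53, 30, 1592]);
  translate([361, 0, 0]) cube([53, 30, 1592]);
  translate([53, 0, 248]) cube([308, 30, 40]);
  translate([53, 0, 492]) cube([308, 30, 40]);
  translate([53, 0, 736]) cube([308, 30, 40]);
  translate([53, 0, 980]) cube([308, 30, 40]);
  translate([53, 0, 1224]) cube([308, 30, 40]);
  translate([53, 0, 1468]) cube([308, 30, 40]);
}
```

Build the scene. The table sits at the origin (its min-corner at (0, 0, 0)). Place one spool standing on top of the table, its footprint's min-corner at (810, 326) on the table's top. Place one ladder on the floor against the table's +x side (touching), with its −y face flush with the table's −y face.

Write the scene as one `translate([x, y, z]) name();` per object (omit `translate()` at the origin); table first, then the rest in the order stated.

table();
translate([810, 326, 755]) spool();
translate([1311, 0, 0]) ladder();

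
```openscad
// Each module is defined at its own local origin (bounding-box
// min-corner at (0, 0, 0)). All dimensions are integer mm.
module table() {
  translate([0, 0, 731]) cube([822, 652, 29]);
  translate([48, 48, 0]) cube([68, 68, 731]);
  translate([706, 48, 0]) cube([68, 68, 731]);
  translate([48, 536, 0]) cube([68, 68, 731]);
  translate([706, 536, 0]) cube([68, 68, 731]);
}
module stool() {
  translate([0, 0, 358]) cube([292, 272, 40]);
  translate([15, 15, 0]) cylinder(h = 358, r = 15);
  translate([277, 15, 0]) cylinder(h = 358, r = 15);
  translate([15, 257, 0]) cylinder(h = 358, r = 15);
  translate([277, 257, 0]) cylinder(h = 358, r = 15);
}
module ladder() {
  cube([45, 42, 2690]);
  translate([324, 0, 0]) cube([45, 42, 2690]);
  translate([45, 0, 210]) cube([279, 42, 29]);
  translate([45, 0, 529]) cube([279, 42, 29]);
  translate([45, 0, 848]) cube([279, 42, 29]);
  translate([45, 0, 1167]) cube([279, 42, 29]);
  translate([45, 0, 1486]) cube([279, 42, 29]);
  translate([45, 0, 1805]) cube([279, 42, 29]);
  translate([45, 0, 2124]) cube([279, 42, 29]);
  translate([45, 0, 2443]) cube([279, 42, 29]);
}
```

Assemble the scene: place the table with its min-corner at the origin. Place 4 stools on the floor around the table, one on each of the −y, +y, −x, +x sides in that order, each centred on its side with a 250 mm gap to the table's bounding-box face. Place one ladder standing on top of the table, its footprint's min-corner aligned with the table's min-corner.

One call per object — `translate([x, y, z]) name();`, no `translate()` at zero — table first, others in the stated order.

table();
translate([265, -522, 0]) stool();
translate([265, 902, 0]) stool();
translate([-542, 190, 0]) stool();
translate([1072, 190, 0]) stool();
translate([0, 0, 760]) ladder();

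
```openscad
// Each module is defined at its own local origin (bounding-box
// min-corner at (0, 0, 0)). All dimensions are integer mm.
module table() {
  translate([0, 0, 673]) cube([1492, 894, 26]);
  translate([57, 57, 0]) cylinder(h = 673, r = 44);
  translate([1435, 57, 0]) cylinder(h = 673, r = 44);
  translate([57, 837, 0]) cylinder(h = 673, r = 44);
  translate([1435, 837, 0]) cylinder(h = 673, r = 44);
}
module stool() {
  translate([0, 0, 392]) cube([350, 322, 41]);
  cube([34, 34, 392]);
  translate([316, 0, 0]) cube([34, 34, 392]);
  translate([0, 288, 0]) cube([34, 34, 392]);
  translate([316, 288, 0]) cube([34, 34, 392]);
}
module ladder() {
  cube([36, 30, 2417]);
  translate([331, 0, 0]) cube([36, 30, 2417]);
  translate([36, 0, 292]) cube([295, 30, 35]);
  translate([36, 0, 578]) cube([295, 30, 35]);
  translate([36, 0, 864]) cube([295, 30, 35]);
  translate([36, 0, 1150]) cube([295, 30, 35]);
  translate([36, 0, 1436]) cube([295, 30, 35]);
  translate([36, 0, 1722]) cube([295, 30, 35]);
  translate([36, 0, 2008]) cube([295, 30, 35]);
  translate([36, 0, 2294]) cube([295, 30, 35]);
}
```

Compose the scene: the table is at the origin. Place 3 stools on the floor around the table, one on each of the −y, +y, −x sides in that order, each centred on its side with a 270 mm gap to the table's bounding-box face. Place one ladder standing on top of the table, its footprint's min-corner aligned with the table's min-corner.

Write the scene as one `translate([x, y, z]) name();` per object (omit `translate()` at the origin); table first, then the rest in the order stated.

table();
translate([571, -592, 0]) stool();
translate([571, 1164, 0]) stool();
translate([-620, 286, 0]) stool();
translate([0, 0, 699]) ladder();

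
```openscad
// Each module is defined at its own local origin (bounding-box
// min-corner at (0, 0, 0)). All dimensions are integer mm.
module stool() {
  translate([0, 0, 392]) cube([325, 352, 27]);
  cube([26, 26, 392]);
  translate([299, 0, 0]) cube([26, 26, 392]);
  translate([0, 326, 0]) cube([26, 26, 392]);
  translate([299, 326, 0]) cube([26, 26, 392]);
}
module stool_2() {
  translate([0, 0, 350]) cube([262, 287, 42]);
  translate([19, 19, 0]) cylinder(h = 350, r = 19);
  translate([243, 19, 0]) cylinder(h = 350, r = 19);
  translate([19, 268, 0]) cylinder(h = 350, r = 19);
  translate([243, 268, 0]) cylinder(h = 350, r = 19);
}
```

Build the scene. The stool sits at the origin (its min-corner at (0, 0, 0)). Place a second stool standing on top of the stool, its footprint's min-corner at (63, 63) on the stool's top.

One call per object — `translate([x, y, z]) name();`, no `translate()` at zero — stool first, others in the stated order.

stool();
translate([63, 63, 419]) stool_2();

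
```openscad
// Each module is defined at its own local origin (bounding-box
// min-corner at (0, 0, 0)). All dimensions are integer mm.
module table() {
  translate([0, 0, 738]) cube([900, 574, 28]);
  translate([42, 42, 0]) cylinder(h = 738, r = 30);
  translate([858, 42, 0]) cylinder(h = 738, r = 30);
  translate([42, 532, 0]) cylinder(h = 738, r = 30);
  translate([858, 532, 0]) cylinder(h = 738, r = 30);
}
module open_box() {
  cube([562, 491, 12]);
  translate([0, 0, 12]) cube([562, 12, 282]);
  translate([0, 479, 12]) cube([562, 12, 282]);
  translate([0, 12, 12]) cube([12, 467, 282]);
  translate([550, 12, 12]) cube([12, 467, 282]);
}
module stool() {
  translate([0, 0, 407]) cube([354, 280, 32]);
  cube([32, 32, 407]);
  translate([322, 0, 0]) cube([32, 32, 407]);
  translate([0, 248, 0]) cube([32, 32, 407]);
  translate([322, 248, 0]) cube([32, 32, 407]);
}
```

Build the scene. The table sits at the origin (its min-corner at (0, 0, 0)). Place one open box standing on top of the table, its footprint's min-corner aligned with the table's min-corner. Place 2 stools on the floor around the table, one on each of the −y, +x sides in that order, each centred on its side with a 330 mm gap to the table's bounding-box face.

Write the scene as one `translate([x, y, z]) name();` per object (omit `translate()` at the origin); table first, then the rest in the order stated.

table();
translate([0, 0, 766]) open_box();
translate([273, -610, 0]) stool();
translate([1230, 147, 0]) stool();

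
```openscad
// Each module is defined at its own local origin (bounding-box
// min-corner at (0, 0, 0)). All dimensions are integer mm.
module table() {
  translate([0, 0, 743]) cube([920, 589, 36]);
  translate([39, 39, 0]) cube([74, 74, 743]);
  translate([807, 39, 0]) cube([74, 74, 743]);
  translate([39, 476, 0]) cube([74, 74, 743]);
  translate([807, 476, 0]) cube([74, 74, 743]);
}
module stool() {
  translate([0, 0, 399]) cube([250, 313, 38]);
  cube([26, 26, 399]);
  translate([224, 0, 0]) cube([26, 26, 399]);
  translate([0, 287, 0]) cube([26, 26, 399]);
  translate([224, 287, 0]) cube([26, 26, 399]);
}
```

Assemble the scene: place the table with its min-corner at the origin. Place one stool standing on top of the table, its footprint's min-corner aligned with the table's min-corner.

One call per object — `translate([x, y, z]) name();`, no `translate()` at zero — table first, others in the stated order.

table();
translate([0, 0, 779]) stool();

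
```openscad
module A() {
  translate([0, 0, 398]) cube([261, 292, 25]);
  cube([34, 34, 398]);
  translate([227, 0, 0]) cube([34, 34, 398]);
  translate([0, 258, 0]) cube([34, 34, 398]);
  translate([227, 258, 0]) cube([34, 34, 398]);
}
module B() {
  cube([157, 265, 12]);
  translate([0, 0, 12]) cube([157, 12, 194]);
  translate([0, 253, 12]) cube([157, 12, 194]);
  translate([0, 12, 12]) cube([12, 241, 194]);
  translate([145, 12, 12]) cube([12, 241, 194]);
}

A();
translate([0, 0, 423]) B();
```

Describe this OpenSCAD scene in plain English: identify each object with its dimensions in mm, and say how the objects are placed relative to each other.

A is a four-legged stool. The seat is 261×292 mm, 25 mm thick, top at z = 423 mm. It stands on four square legs, each 34×34 mm in cross-section, from z = 0 to the seat underside, each flush with a corner of the seat.

B is an open-topped rectangular box: outside dimensions 157×265×206 mm, with a uniform wall and base thickness of 12 mm. The base is a full 157×265 slab on the floor; four walls sit on top of the base. The front and back walls (the −y and +y sides) span the full width; the two side walls fit between them.

The open box is on top of the stool.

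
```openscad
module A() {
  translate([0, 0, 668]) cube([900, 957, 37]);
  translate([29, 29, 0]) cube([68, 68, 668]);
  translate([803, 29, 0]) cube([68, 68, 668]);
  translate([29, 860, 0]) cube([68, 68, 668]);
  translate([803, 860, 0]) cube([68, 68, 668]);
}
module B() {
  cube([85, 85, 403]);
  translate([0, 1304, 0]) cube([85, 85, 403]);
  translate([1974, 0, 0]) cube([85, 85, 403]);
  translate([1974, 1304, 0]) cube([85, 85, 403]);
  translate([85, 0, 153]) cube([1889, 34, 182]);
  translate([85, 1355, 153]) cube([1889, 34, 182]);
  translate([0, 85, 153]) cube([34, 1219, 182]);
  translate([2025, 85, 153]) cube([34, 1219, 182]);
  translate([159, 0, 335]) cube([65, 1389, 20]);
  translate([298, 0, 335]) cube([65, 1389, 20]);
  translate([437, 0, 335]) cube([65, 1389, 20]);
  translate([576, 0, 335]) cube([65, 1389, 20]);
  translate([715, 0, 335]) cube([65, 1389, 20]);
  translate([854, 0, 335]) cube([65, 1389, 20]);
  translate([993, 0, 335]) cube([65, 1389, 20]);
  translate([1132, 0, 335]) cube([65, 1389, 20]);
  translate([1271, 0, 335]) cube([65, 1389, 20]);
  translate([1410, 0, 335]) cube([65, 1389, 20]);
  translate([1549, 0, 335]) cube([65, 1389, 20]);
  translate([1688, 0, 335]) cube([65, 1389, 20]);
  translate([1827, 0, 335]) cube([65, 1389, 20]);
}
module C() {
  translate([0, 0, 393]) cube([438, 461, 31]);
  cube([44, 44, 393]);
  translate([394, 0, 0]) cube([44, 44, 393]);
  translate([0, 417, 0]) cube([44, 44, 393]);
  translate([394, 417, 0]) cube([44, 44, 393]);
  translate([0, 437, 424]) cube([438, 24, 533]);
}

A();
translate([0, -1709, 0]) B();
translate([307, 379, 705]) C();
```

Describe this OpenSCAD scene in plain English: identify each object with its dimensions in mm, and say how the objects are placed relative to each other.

A is a table: top 900 mm (x) × 957 mm (y), 37 mm thick, upper face at z = 705 mm, on four 68×68 mm square legs, each inset 29 mm from the nearest pair of top edges, running from z = 0 to the bottom of the top.

B is a bed frame 2059 mm long (x) by 1389 mm wide (y). Four 85×85 mm corner posts, 403 mm tall, at the corners of the footprint. Four rails of 34 mm thickness and 182 mm height run between adjacent posts with their undersides at z = 153 mm, their outer faces flush with the outside of the frame (the two x-running rails run between the posts' inner faces; the two y-running rails run between the posts' inner faces). 13 slats, each 65 mm wide (x) and 20 mm thick, lie across the top of the two x-running rails, running the full 1389 mm width of the frame in y; the slats are evenly spaced along x between the inner faces of the end posts with equal gaps (rounded down to the nearest mm) at the −x end and between each pair — any rounding remainder accumulates at the +x end.

C is a chair: 438×461 mm seat, 31 mm thick, top at z = 424 mm, on four 44 mm square corner legs flush with the seat edges. A 24 mm thick backrest slab spans the full seat width, extending 533 mm above the seat top, its back face flush with the seat's +y edge.

The bed frame is on the floor beside the table on its −y side. The chair is on top of the table.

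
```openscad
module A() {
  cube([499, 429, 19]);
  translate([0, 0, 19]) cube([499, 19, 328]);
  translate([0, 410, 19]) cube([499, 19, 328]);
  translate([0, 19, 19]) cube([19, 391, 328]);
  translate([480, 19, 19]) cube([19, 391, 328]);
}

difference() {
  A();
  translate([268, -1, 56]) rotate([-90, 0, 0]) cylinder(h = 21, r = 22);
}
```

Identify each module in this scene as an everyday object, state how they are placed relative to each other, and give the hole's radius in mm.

The subtracted cylinder has r = 22 mm.

A is an open box. The open box has a circular hole through its front wall. The hole's radius is 22 mm.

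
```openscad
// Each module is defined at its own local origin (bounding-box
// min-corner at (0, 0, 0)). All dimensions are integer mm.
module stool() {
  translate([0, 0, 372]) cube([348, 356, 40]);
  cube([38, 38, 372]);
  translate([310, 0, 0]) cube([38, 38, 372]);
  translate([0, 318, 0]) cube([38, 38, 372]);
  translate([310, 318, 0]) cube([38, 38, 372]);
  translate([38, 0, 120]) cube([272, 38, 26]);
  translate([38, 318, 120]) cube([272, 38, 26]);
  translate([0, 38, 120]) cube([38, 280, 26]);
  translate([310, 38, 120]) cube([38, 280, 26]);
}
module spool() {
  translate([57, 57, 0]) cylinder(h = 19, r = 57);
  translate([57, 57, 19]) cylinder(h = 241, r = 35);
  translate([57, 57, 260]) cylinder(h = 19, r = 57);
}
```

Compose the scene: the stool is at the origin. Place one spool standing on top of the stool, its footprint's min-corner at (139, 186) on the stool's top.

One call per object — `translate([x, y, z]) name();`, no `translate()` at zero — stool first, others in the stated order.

stool();
translate([139, 186, 412]) spool();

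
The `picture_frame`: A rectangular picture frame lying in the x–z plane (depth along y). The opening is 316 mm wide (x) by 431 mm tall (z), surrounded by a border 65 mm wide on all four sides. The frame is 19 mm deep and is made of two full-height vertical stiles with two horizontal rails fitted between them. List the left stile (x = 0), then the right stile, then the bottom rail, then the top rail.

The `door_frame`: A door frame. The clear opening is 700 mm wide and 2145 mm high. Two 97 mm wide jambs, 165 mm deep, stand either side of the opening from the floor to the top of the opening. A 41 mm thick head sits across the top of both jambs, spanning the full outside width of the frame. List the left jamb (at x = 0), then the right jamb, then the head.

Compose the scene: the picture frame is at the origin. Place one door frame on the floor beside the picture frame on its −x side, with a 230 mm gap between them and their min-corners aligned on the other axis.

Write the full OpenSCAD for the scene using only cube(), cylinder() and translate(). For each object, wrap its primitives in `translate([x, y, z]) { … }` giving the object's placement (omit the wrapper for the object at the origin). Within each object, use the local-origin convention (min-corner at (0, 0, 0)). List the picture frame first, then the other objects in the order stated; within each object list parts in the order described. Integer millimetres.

cube([65, 19, 561]);
translate([381, 0, 0]) cube([65, 19, 561]);
translate([65, 0, 0]) cube([316, 19, 65]);
translate([65, 0, 496]) cube([316, 19, 65]);
translate([-1124, 0, 0]) {
  cube([97, 165, 2145]);
  translate([797, 0, 0]) cube([97, 165, 2145]);
  translate([0, 0, 2145]) cube([894, 165, 41]);
}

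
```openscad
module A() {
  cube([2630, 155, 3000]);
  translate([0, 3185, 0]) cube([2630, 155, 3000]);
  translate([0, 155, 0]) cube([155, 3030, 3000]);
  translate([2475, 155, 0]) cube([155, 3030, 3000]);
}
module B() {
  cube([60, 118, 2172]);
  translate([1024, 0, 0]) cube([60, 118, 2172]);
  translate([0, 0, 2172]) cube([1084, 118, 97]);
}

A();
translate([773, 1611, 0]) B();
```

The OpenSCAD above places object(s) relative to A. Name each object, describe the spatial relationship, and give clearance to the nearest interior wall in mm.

A is a house frame. B is a door frame. The door frame sits inside the house frame, centred. The clearance to the nearest interior wall is 618 mm.

Clearances: x = 618, y = 1456; minimum 618 mm.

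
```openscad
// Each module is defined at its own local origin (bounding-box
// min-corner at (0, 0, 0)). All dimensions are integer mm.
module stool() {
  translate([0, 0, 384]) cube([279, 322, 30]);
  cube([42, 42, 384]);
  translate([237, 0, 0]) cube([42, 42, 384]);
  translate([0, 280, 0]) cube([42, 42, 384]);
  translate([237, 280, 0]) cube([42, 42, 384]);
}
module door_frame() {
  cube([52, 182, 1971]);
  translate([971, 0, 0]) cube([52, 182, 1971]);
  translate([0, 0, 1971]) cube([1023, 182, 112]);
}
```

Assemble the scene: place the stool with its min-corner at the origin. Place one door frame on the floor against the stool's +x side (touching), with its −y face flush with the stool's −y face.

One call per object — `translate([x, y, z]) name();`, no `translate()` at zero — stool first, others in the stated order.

stool();
translate([279, 0, 0]) door_frame();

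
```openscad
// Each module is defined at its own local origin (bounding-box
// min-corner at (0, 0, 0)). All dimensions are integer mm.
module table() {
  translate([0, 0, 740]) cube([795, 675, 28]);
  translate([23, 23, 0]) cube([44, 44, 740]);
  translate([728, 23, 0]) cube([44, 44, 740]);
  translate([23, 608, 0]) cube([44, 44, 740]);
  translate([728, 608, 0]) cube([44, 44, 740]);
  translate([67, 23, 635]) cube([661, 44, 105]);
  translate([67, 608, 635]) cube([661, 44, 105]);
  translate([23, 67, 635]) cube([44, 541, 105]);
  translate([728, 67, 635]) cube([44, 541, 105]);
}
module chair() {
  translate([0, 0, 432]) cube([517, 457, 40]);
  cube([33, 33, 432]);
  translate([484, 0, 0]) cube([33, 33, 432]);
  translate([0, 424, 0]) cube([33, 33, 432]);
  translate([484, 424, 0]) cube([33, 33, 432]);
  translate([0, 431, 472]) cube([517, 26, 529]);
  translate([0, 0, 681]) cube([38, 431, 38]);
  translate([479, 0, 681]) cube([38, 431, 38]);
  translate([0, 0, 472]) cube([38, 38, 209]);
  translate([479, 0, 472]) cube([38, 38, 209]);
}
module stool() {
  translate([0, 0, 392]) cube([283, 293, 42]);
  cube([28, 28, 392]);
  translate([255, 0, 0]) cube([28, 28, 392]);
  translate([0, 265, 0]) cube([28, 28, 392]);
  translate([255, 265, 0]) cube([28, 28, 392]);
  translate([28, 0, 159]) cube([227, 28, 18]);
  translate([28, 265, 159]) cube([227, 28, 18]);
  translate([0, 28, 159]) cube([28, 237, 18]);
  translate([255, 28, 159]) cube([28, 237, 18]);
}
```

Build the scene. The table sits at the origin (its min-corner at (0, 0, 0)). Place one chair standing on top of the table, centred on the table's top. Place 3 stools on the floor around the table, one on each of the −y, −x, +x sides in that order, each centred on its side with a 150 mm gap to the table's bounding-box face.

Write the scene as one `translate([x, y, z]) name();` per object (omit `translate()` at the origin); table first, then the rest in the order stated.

table();
translate([139, 109, 768]) chair();
translate([256, -443, 0]) stool();
translate([-433, 191, 0]) stool();
translate([945, 191, 0]) stool();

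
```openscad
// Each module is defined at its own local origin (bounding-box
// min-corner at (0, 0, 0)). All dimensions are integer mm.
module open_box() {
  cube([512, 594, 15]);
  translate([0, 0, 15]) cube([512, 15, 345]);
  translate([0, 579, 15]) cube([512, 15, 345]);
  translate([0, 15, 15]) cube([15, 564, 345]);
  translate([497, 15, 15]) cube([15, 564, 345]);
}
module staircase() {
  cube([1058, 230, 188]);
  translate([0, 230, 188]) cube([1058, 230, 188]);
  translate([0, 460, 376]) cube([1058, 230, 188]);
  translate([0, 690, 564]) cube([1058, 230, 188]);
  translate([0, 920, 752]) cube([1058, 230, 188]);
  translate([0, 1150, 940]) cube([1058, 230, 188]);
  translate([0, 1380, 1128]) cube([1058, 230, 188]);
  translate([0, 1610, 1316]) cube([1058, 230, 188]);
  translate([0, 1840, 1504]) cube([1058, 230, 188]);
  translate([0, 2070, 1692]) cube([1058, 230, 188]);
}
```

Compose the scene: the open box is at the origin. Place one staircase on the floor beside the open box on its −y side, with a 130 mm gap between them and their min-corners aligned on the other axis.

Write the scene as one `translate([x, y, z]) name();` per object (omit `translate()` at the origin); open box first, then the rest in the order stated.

open_box();
translate([0, -2430, 0]) staircase();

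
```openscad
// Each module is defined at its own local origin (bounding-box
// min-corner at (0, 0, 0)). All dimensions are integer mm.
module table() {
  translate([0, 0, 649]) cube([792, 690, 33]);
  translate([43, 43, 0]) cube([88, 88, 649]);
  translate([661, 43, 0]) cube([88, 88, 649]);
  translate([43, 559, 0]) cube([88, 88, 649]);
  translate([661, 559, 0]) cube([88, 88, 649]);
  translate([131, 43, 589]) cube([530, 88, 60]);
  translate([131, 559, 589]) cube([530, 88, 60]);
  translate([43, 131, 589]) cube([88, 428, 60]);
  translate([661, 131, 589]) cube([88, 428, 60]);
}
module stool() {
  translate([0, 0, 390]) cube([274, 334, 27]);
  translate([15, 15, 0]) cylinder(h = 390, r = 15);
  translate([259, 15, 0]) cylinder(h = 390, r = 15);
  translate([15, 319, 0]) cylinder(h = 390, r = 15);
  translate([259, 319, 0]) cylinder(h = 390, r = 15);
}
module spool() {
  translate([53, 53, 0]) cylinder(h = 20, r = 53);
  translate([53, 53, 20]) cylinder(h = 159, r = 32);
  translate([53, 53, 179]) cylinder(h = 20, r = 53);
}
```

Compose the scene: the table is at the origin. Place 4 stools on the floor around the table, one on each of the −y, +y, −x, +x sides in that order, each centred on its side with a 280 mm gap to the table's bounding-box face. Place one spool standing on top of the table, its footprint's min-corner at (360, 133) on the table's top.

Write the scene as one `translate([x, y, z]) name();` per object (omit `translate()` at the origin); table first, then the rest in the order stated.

table();
translate([259, -614, 0]) stool();
translate([259, 970, 0]) stool();
translate([-554, 178, 0]) stool();
translate([1072, 178, 0]) stool();
translate([360, 133, 682]) spool();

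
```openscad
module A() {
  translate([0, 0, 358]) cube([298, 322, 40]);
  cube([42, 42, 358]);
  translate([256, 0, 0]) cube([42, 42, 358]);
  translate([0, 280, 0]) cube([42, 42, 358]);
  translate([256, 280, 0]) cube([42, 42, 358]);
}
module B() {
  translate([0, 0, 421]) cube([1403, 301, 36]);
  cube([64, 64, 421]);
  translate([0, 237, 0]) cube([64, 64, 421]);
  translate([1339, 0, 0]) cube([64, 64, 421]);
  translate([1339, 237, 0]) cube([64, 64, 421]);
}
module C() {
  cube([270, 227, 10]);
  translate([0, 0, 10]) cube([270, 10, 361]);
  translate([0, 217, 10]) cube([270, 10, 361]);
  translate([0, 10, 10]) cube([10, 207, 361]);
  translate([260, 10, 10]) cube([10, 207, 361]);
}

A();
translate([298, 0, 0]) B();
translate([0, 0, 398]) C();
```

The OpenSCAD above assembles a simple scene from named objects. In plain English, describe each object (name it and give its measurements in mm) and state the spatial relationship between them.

A is a simple wooden stool: a rectangular seat 298 mm (x) by 322 mm (y), 40 mm thick, top face at z = 398 mm, on four square legs, each 42×42 mm in cross-section. The legs rest on z = 0, each flush with a corner of the seat.

B is a long wooden bench with a 1403 mm (x) × 301 mm (y) seat, 36 mm thick, its top surface 457 mm above the floor. Four 64 mm square legs at the seat corners, flush with the edges, run from z = 0 to the seat underside.

C is an open storage box with external size 270×227×371 mm and wall thickness 10 mm (the base is also 10 mm thick). The base covers the whole footprint; the four walls stand on the base, with the y-facing walls full-width and the x-facing walls fitting between their inner faces.

The bench is against the stool's +x side, with their −y faces flush. The open box is on top of the stool.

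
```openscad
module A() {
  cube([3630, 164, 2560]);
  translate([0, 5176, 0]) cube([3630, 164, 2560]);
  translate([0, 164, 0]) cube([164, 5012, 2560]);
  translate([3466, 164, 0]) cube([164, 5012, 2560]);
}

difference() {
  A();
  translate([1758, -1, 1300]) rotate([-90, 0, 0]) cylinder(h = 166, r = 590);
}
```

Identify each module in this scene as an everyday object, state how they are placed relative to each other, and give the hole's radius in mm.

The subtracted cylinder has r = 590 mm.

A is a house frame. The house frame has a circular hole through its front wall. The hole's radius is 590 mm.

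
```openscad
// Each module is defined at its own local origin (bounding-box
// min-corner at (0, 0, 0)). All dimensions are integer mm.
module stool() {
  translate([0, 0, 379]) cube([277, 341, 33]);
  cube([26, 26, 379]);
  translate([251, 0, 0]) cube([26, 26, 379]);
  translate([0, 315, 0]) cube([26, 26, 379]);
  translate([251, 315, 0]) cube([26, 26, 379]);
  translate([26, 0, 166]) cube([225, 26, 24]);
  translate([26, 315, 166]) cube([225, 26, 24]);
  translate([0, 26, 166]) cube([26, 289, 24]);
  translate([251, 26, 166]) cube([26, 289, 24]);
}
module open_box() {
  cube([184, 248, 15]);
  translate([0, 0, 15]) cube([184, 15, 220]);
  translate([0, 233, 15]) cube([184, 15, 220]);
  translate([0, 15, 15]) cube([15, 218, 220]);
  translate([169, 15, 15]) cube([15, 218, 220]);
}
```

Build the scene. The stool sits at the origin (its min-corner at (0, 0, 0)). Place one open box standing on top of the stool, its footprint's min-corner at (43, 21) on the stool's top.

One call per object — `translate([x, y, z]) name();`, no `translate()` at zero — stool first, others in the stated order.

stool();
translate([43, 21, 412]) open_box();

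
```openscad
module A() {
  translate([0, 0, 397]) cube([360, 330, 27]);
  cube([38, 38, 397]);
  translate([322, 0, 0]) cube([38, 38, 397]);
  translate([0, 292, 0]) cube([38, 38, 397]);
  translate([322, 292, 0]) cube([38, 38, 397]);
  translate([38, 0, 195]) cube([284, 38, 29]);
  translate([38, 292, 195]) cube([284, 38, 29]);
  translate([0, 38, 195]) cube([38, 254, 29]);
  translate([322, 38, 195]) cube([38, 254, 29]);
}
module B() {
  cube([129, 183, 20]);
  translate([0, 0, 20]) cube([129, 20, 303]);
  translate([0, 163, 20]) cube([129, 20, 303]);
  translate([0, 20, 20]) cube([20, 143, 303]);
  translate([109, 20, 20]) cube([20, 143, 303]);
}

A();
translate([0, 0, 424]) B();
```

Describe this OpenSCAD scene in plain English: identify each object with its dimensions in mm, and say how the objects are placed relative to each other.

A is a simple wooden stool: a rectangular seat 360 mm (x) by 330 mm (y), 27 mm thick, top face at z = 424 mm, on four square legs, each 38×38 mm in cross-section. The legs rest on z = 0, each flush with a corner of the seat. Four stretchers, 38 mm wide and 29 mm tall, connect adjacent legs with their undersides at z = 195 mm, each running between the inner faces of the legs it joins and aligned with the legs' outer faces on the other axis.

B is an open storage box with external size 129×183×323 mm and wall thickness 20 mm (the base is also 20 mm thick). The base covers the whole footprint; the four walls stand on the base, with the y-facing walls full-width and the x-facing walls fitting between their inner faces.

The open box is on top of the stool.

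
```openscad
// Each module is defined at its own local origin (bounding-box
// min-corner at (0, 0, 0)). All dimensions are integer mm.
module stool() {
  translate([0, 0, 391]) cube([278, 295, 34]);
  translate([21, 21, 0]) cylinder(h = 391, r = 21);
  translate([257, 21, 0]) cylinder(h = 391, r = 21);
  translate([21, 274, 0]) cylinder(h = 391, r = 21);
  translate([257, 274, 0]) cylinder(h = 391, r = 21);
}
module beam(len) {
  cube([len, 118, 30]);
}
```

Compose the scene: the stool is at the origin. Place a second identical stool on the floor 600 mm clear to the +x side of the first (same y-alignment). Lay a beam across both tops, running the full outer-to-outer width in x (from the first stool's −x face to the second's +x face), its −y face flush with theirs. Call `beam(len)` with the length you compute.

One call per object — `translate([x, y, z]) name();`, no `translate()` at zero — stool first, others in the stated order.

stool();
translate([878, 0, 0]) stool();
translate([0, 0, 425]) beam(1156);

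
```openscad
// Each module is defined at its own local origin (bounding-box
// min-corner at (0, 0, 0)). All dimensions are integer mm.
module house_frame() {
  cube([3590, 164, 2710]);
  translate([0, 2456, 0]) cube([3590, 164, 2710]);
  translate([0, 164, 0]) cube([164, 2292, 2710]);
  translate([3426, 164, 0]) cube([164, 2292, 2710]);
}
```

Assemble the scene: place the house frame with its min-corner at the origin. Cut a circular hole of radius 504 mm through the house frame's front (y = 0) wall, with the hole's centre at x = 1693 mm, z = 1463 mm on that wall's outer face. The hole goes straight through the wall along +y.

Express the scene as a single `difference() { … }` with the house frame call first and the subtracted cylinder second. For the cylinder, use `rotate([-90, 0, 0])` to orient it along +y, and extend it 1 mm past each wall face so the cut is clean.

difference() {
  house_frame();
  translate([1693, -1, 1463]) rotate([-90, 0, 0]) cylinder(h = 166, r = 504);
}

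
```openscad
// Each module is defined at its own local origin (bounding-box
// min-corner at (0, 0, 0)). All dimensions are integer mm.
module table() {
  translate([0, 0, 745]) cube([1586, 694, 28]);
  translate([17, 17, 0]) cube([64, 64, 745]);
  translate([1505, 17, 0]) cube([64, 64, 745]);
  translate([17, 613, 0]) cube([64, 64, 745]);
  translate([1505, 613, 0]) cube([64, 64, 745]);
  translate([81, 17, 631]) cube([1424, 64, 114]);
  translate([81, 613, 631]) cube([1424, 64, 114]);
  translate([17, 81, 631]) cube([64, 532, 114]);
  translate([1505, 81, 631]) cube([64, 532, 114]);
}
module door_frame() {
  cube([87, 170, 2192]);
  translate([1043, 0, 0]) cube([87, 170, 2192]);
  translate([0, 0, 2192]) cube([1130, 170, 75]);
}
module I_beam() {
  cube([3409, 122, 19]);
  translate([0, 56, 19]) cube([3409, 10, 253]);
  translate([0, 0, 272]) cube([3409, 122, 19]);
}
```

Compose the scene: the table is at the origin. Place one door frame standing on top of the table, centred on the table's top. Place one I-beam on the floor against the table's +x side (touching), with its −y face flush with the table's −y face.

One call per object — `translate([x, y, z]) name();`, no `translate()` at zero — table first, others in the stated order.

table();
translate([228, 262, 773]) door_frame();
translate([1586, 0, 0]) I_beam();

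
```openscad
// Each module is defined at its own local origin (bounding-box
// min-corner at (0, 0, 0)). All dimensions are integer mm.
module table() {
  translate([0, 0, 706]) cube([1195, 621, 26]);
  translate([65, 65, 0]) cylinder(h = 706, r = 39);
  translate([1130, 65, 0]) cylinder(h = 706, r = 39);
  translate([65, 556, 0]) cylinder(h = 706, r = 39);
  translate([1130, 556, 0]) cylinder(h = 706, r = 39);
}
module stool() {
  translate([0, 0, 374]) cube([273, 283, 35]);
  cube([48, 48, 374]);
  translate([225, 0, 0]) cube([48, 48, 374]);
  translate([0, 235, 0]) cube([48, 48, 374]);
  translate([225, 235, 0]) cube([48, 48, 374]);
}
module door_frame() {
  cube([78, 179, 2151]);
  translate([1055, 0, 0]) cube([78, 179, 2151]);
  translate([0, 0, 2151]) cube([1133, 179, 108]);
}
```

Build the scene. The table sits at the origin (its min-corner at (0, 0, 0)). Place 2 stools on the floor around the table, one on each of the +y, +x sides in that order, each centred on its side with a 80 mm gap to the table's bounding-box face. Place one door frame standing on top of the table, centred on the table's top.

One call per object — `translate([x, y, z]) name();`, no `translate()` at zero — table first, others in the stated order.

table();
translate([461, 701, 0]) stool();
translate([1275, 169, 0]) stool();
translate([31, 221, 732]) door_frame();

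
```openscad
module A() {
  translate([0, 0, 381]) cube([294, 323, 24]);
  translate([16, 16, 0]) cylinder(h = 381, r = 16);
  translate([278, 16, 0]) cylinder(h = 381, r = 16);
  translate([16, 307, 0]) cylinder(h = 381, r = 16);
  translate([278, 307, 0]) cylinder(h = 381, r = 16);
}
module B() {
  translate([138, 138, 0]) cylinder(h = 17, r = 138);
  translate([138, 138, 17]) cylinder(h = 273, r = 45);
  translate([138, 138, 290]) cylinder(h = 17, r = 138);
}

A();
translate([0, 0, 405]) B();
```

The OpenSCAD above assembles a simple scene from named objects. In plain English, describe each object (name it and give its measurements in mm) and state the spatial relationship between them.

A is a four-legged stool. The seat is a 294×323×24 mm slab whose top surface is at z = 405 mm; four round legs, each 32 mm in diameter, run from the floor (z = 0) to the underside of the seat, each leg's axis is inset half a diameter from the nearest pair of seat edges (so the leg's bounding box is flush with the corner).

B is a spool: two coaxial disc flanges of radius 138 mm and thickness 17 mm, joined by a core cylinder of radius 45 mm and height 273 mm. The lower flange rests on z = 0 and the three cylinders share a vertical axis.

The spool is on top of the stool.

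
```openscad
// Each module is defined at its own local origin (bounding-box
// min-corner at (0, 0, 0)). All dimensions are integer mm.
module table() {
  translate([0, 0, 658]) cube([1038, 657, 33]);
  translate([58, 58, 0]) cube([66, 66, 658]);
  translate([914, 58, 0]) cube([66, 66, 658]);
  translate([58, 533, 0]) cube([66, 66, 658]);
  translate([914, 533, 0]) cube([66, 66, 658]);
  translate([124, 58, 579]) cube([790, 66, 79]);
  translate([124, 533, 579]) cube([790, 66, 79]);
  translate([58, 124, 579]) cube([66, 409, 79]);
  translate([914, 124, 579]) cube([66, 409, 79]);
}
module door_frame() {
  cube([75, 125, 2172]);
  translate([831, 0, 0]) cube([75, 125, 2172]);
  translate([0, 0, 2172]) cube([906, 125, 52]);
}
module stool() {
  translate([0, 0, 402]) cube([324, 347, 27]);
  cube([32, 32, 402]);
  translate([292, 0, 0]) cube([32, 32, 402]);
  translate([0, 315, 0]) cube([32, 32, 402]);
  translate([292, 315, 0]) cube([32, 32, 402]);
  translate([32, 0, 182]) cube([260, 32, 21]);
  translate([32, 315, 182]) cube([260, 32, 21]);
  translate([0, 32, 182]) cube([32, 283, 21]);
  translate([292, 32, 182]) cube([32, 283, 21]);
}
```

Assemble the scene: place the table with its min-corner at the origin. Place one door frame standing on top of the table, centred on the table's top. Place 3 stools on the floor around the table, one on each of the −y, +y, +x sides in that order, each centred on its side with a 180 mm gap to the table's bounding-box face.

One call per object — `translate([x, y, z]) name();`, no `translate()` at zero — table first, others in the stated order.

table();
translate([66, 266, 691]) door_frame();
translate([357, -527, 0]) stool();
translate([357, 837, 0]) stool();
translate([1218, 155, 0]) stool();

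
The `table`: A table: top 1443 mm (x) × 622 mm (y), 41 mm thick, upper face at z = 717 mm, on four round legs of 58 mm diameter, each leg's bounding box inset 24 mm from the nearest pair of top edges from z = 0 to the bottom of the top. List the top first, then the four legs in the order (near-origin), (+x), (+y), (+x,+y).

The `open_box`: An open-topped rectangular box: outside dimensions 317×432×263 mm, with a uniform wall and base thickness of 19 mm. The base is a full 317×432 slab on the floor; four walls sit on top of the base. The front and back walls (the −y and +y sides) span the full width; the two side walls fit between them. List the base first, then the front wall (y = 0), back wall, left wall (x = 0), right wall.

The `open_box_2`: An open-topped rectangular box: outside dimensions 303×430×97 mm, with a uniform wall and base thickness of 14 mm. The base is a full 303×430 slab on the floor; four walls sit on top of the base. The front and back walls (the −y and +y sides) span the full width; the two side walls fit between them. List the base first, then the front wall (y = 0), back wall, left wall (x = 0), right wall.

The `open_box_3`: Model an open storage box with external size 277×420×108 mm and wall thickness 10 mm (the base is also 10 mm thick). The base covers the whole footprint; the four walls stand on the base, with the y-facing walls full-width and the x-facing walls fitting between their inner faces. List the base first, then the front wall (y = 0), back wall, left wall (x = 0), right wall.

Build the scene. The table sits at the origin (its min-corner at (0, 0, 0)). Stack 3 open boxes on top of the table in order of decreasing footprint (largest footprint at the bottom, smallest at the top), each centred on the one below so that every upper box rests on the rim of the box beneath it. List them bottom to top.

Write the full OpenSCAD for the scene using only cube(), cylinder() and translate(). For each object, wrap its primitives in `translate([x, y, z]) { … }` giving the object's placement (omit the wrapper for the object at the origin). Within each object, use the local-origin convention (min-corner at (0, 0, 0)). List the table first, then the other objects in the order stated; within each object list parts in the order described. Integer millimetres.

translate([0, 0, 676]) cube([1443, 622, 41]);
translate([53, 53, 0]) cylinder(h = 676, r = 29);
translate([1390, 53, 0]) cylinder(h = 676, r = 29);
translate([53, 569, 0]) cylinder(h = 676, r = 29);
translate([1390, 569, 0]) cylinder(h = 676, r = 29);
translate([563, 95, 717]) {
  cube([317, 432, 19]);
  translate([0, 0, 19]) cube([317, 19, 244]);
  translate([0, 413, 19]) cube([317, 19, 244]);
  translate([0, 19, 19]) cube([19, 394, 244]);
  translate([298, 19, 19]) cube([19, 394, 244]);
}
translate([570, 96, 980]) {
  cube([303, 430, 14]);
  translate([0, 0, 14]) cube([303, 14, 83]);
  translate([0, 416, 14]) cube([303, 14, 83]);
  translate([0, 14, 14]) cube([14, 402, 83]);
  translate([289, 14, 14]) cube([14, 402, 83]);
}
translate([583, 101, 1077]) {
  cube([277, 420, 10]);
  translate([0, 0, 10]) cube([277, 10, 98]);
  translate([0, 410, 10]) cube([277, 10, 98]);
  translate([0, 10, 10]) cube([10, 400, 98]);
  translate([267, 10, 10]) cube([10, 400, 98]);
}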